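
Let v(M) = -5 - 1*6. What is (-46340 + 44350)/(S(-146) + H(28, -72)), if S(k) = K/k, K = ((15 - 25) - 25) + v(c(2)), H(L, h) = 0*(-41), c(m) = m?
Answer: -145270/23 ≈ -6316.1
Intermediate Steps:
v(M) = -11 (v(M) = -5 - 6 = -11)
H(L, h) = 0
K = -46 (K = ((15 - 25) - 25) - 11 = (-10 - 25) - 11 = -35 - 11 = -46)
S(k) = -46/k
(-46340 + 44350)/(S(-146) + H(28, -72)) = (-46340 + 44350)/(-46/(-146) + 0) = -1990/(-46*(-1/146) + 0) = -1990/(23/73 + 0) = -1990/23/73 = -1990*73/23 = -145270/23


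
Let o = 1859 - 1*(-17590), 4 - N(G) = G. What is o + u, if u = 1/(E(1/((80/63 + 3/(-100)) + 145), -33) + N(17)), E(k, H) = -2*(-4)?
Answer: 97244/5 ≈ 19449.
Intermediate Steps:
N(G) = 4 - G
E(k, H) = 8
o = 19449 (o = 1859 + 17590 = 19449)
u = -⅕ (u = 1/(8 + (4 - 1*17)) = 1/(8 + (4 - 17)) = 1/(8 - 13) = 1/(-5) = -⅕ ≈ -0.20000)
o + u = 19449 - ⅕ = 97244/5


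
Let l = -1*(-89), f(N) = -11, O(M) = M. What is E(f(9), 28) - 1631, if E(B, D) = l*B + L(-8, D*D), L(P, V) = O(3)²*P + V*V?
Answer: 611974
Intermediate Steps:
L(P, V) = V² + 9*P (L(P, V) = 3²*P + V*V = 9*P + V² = V² + 9*P)
l = 89
E(B, D) = -72 + D⁴ + 89*B (E(B, D) = 89*B + ((D*D)² + 9*(-8)) = 89*B + ((D²)² - 72) = 89*B + (D⁴ - 72) = 89*B + (-72 + D⁴) = -72 + D⁴ + 89*B)
E(f(9), 28) - 1631 = (-72 + 28⁴ + 89*(-11)) - 1631 = (-72 + 614656 - 979) - 1631 = 613605 - 1631 = 611974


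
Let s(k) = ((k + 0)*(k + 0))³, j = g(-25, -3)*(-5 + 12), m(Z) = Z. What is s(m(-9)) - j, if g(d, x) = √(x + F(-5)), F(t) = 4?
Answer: 531434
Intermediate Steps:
g(d, x) = √(4 + x) (g(d, x) = √(x + 4) = √(4 + x))
j = 7 (j = √(4 - 3)*(-5 + 12) = √1*7 = 1*7 = 7)
s(k) = k⁶ (s(k) = (k*k)³ = (k²)³ = k⁶)
s(m(-9)) - j = (-9)⁶ - 1*7 = 531441 - 7 = 531434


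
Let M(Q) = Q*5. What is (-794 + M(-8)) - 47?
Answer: -881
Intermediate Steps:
M(Q) = 5*Q
(-794 + M(-8)) - 47 = (-794 + 5*(-8)) - 47 = (-794 - 40) - 47 = -834 - 47 = -881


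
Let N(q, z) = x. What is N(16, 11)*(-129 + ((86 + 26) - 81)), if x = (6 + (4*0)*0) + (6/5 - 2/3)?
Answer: -9604/15 ≈ -640.27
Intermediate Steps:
x = 98/15 (x = (6 + 0*0) + (6*(⅕) - 2*⅓) = (6 + 0) + (6/5 - ⅔) = 6 + 8/15 = 98/15 ≈ 6.5333)
N(q, z) = 98/15
N(16, 11)*(-129 + ((86 + 26) - 81)) = 98*(-129 + ((86 + 26) - 81))/15 = 98*(-129 + (112 - 81))/15 = 98*(-129 + 31)/15 = (98/15)*(-98) = -9604/15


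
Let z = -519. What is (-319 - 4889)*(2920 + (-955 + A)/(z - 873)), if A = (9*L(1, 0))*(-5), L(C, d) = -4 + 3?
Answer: -441112175/29 ≈ -1.5211e+7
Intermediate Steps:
L(C, d) = -1
A = 45 (A = (9*(-1))*(-5) = -9*(-5) = 45)
(-319 - 4889)*(2920 + (-955 + A)/(z - 873)) = (-319 - 4889)*(2920 + (-955 + 45)/(-519 - 873)) = -5208*(2920 - 910/(-1392)) = -5208*(2920 - 910*(-1/1392)) = -5208*(2920 + 455/696) = -5208*2032775/696 = -441112175/29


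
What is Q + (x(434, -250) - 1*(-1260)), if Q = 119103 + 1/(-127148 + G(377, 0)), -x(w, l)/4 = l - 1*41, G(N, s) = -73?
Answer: 15460786466/127221 ≈ 1.2153e+5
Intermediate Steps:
x(w, l) = 164 - 4*l (x(w, l) = -4*(l - 1*41) = -4*(l - 41) = -4*(-41 + l) = 164 - 4*l)
Q = 15152402762/127221 (Q = 119103 + 1/(-127148 - 73) = 119103 + 1/(-127221) = 119103 - 1/127221 = 15152402762/127221 ≈ 1.1910e+5)
Q + (x(434, -250) - 1*(-1260)) = 15152402762/127221 + ((164 - 4*(-250)) - 1*(-1260)) = 15152402762/127221 + ((164 + 1000) + 1260) = 15152402762/127221 + (1164 + 1260) = 15152402762/127221 + 2424 = 15460786466/127221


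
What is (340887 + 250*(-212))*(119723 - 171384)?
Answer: -14872530307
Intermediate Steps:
(340887 + 250*(-212))*(119723 - 171384) = (340887 - 53000)*(-51661) = 287887*(-51661) = -14872530307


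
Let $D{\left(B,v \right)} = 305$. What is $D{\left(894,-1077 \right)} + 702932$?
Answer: $703237$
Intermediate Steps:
$D{\left(894,-1077 \right)} + 702932 = 305 + 702932 = 703237$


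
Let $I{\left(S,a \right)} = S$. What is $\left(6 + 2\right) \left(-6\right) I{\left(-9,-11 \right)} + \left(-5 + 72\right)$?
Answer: $499$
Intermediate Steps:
$\left(6 + 2\right) \left(-6\right) I{\left(-9,-11 \right)} + \left(-5 + 72\right) = \left(6 + 2\right) \left(-6\right) \left(-9\right) + \left(-5 + 72\right) = 8 \left(-6\right) \left(-9\right) + 67 = \left(-48\right) \left(-9\right) + 67 = 432 + 67 = 499$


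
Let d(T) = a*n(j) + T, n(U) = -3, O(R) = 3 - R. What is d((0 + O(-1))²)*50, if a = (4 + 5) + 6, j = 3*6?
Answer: -1450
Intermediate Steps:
j = 18
a = 15 (a = 9 + 6 = 15)
d(T) = -45 + T (d(T) = 15*(-3) + T = -45 + T)
d((0 + O(-1))²)*50 = (-45 + (0 + (3 - 1*(-1)))²)*50 = (-45 + (0 + (3 + 1))²)*50 = (-45 + (0 + 4)²)*50 = (-45 + 4²)*50 = (-45 + 16)*50 = -29*50 = -1450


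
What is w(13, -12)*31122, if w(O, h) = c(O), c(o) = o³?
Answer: 68375034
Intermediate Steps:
w(O, h) = O³
w(13, -12)*31122 = 13³*31122 = 2197*31122 = 68375034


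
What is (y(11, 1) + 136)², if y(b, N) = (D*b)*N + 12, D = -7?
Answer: 5041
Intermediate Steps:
y(b, N) = 12 - 7*N*b (y(b, N) = (-7*b)*N + 12 = -7*N*b + 12 = 12 - 7*N*b)
(y(11, 1) + 136)² = ((12 - 7*1*11) + 136)² = ((12 - 77) + 136)² = (-65 + 136)² = 71² = 5041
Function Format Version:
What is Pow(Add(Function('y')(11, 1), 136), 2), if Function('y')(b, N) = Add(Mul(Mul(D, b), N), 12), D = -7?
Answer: 5041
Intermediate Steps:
Function('y')(b, N) = Add(12, Mul(-7, N, b)) (Function('y')(b, N) = Add(Mul(Mul(-7, b), N), 12) = Add(Mul(-7, N, b), 12) = Add(12, Mul(-7, N, b)))
Pow(Add(Function('y')(11, 1), 136), 2) = Pow(Add(Add(12, Mul(-7, 1, 11)), 136), 2) = Pow(Add(Add(12, -77), 136), 2) = Pow(Add(-65, 136), 2) = Pow(71, 2) = 5041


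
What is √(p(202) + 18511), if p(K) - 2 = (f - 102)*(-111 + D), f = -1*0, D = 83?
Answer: √21369 ≈ 146.18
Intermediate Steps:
f = 0
p(K) = 2858 (p(K) = 2 + (0 - 102)*(-111 + 83) = 2 - 102*(-28) = 2 + 2856 = 2858)
√(p(202) + 18511) = √(2858 + 18511) = √21369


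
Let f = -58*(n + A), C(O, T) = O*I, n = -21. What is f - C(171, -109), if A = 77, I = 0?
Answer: -3248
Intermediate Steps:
C(O, T) = 0 (C(O, T) = O*0 = 0)
f = -3248 (f = -58*(-21 + 77) = -58*56 = -3248)
f - C(171, -109) = -3248 - 1*0 = -3248 + 0 = -3248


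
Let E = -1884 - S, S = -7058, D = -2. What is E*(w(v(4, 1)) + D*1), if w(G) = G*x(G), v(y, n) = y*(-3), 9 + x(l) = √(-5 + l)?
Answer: 548444 - 62088*I*√17 ≈ 5.4844e+5 - 2.56e+5*I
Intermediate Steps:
x(l) = -9 + √(-5 + l)
v(y, n) = -3*y
w(G) = G*(-9 + √(-5 + G))
E = 5174 (E = -1884 - 1*(-7058) = -1884 + 7058 = 5174)
E*(w(v(4, 1)) + D*1) = 5174*((-3*4)*(-9 + √(-5 - 3*4)) - 2*1) = 5174*(-12*(-9 + √(-5 - 12)) - 2) = 5174*(-12*(-9 + √(-17)) - 2) = 5174*(-12*(-9 + I*√17) - 2) = 5174*((108 - 12*I*√17) - 2) = 5174*(106 - 12*I*√17) = 548444 - 62088*I*√17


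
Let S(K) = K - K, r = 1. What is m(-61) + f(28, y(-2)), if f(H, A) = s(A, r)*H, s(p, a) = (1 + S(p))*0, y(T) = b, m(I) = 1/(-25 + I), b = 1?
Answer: -1/86 ≈ -0.011628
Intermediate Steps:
S(K) = 0
y(T) = 1
s(p, a) = 0 (s(p, a) = (1 + 0)*0 = 1*0 = 0)
f(H, A) = 0 (f(H, A) = 0*H = 0)
m(-61) + f(28, y(-2)) = 1/(-25 - 61) + 0 = 1/(-86) + 0 = -1/86 + 0 = -1/86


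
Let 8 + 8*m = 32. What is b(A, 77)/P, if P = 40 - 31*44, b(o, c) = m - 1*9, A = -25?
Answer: 3/662 ≈ 0.0045317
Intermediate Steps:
m = 3 (m = -1 + (⅛)*32 = -1 + 4 = 3)
b(o, c) = -6 (b(o, c) = 3 - 1*9 = 3 - 9 = -6)
P = -1324 (P = 40 - 1364 = -1324)
b(A, 77)/P = -6/(-1324) = -6*(-1/1324) = 3/662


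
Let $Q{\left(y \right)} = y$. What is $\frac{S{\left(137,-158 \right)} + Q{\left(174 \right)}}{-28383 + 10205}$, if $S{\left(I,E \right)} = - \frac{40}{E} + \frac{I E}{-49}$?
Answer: $- \frac{1192284}{35183519} \approx -0.033888$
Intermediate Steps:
$S{\left(I,E \right)} = - \frac{40}{E} - \frac{E I}{49}$ ($S{\left(I,E \right)} = - \frac{40}{E} + E I \left(- \frac{1}{49}\right) = - \frac{40}{E} - \frac{E I}{49}$)
$\frac{S{\left(137,-158 \right)} + Q{\left(174 \right)}}{-28383 + 10205} = \frac{\left(- \frac{40}{-158} - \left(- \frac{158}{49}\right) 137\right) + 174}{-28383 + 10205} = \frac{\left(\left(-40\right) \left(- \frac{1}{158}\right) + \frac{21646}{49}\right) + 174}{-18178} = \left(\left(\frac{20}{79} + \frac{21646}{49}\right) + 174\right) \left(- \frac{1}{18178}\right) = \left(\frac{1711014}{3871} + 174\right) \left(- \frac{1}{18178}\right) = \frac{2384568}{3871} \left(- \frac{1}{18178}\right) = - \frac{1192284}{35183519}$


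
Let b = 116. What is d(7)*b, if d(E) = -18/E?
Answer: -2088/7 ≈ -298.29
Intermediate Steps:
d(7)*b = -18/7*116 = -2088/7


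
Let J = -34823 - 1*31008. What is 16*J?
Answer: -1053296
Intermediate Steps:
J = -65831 (J = -34823 - 31008 = -65831)
16*J = 16*(-65831) = -1053296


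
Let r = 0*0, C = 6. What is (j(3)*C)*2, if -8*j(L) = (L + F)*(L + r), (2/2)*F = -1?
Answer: -9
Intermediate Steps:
r = 0
F = -1
j(L) = -L*(-1 + L)/8 (j(L) = -(L - 1)*(L + 0)/8 = -(-1 + L)*L/8 = -L*(-1 + L)/8)
(j(3)*C)*2 = (((⅛)*3*(1 - 1*3))*6)*2 = (((⅛)*3*(1 - 3))*6)*2 = (((⅛)*3*(-2))*6)*2 = -¾*6*2 = -9/2*2 = -9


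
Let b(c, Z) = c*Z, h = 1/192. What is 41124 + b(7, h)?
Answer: 7895815/192 ≈ 41124.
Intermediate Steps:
h = 1/192 ≈ 0.0052083
b(c, Z) = Z*c
41124 + b(7, h) = 41124 + (1/192)*7 = 41124 + 7/192 = 7895815/192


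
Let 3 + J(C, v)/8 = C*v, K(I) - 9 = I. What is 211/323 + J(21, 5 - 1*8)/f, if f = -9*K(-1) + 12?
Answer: 15267/1615 ≈ 9.4532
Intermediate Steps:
K(I) = 9 + I
f = -60 (f = -9*(9 - 1) + 12 = -9*8 + 12 = -72 + 12 = -60)
J(C, v) = -24 + 8*C*v (J(C, v) = -24 + 8*(C*v) = -24 + 8*C*v)
211/323 + J(21, 5 - 1*8)/f = 211/323 + (-24 + 8*21*(5 - 1*8))/(-60) = 211*(1/323) + (-24 + 8*21*(5 - 8))*(-1/60) = 211/323 + (-24 + 8*21*(-3))*(-1/60) = 211/323 + (-24 - 504)*(-1/60) = 211/323 - 528*(-1/60) = 211/323 + 44/5 = 15267/1615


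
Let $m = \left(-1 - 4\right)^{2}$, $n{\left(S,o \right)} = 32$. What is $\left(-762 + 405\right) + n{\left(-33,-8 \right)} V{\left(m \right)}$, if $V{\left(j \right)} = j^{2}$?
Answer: $19643$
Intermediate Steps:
$m = 25$ ($m = \left(-5\right)^{2} = 25$)
$\left(-762 + 405\right) + n{\left(-33,-8 \right)} V{\left(m \right)} = \left(-762 + 405\right) + 32 \cdot 25^{2} = -357 + 32 \cdot 625 = -357 + 20000 = 19643$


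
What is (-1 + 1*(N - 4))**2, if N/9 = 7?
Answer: 3364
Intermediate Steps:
N = 63 (N = 9*7 = 63)
(-1 + 1*(N - 4))**2 = (-1 + 1*(63 - 4))**2 = (-1 + 1*59)**2 = (-1 + 59)**2 = 58**2 = 3364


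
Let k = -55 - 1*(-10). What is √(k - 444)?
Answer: I*√489 ≈ 22.113*I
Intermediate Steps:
k = -45 (k = -55 + 10 = -45)
√(k - 444) = √(-45 - 444) = √(-489) = I*√489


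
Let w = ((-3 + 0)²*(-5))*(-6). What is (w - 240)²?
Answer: 900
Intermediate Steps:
w = 270 (w = ((-3)²*(-5))*(-6) = (9*(-5))*(-6) = -45*(-6) = 270)
(w - 240)² = (270 - 240)² = 30² = 900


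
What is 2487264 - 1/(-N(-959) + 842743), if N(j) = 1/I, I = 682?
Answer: 1429556787265718/574750725 ≈ 2.4873e+6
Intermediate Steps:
N(j) = 1/682
2487264 - 1/(-N(-959) + 842743) = 2487264 - 1/(-1*1/682 + 842743) = 2487264 - 1/(-1/682 + 842743) = 2487264 - 1/574750725/682 = 2487264 - 1*682/574750725 = 2487264 - 682/574750725 = 1429556787265718/574750725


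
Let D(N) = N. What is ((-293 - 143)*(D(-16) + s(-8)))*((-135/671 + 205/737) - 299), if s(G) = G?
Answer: -140622378912/44957 ≈ -3.1279e+6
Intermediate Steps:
((-293 - 143)*(D(-16) + s(-8)))*((-135/671 + 205/737) - 299) = ((-293 - 143)*(-16 - 8))*((-135/671 + 205/737) - 299) = (-436*(-24))*((-135*1/671 + 205*(1/737)) - 299) = 10464*((-135/671 + 205/737) - 299) = 10464*(3460/44957 - 299) = 10464*(-13438683/44957) = -140622378912/44957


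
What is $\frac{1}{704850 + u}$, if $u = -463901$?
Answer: $\frac{1}{240949} \approx 4.1503 \cdot 10^{-6}$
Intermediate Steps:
$\frac{1}{704850 + u} = \frac{1}{704850 - 463901} = \frac{1}{240949}$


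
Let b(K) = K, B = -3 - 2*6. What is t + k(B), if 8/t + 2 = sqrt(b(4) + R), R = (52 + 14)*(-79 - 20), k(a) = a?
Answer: -49013/3267 - 4*I*sqrt(6530)/3267 ≈ -15.002 - 0.098939*I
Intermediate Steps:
B = -15 (B = -3 - 12 = -15)
R = -6534 (R = 66*(-99) = -6534)
t = 8/(-2 + I*sqrt(6530)) (t = 8/(-2 + sqrt(4 - 6534)) = 8/(-2 + sqrt(-6530)) = 8/(-2 + I*sqrt(6530)) ≈ -0.0024487 - 0.098939*I)
t + k(B) = (-8/3267 - 4*I*sqrt(6530)/3267) - 15 = -49013/3267 - 4*I*sqrt(6530)/3267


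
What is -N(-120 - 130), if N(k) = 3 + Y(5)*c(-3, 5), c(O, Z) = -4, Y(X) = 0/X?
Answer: -3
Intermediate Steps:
Y(X) = 0
N(k) = 3 (N(k) = 3 + 0*(-4) = 3 + 0 = 3)
-N(-120 - 130) = -1*3 = -3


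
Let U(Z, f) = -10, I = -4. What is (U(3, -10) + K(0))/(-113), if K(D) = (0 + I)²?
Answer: -6/113 ≈ -0.053097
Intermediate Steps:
K(D) = 16 (K(D) = (0 - 4)² = (-4)² = 16)
(U(3, -10) + K(0))/(-113) = (-10 + 16)/(-113) = 6*(-1/113) = -6/113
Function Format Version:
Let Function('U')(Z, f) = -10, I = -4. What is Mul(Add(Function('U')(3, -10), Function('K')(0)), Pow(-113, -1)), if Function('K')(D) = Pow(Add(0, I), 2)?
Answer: Rational(-6, 113) ≈ -0.053097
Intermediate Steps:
Function('K')(D) = 16 (Function('K')(D) = Pow(Add(0, -4), 2) = Pow(-4, 2) = 16)
Mul(Add(Function('U')(3, -10), Function('K')(0)), Pow(-113, -1)) = Mul(Add(-10, 16), Pow(-113, -1)) = Mul(6, Rational(-1, 113)) = Rational(-6, 113)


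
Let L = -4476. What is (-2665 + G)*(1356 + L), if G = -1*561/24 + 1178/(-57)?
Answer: 8452210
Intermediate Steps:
G = -1057/24 (G = -561*1/24 + 1178*(-1/57) = -187/8 - 62/3 = -1057/24 ≈ -44.042)
(-2665 + G)*(1356 + L) = (-2665 - 1057/24)*(1356 - 4476) = -65017/24*(-3120) = 8452210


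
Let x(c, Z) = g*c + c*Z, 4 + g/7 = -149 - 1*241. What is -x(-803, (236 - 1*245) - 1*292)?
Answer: -2456377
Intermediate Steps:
g = -2758 (g = -28 + 7*(-149 - 1*241) = -28 + 7*(-149 - 241) = -28 + 7*(-390) = -28 - 2730 = -2758)
x(c, Z) = -2758*c + Z*c (x(c, Z) = -2758*c + c*Z = -2758*c + Z*c)
-x(-803, (236 - 1*245) - 1*292) = -(-803)*(-2758 + ((236 - 1*245) - 1*292)) = -(-803)*(-2758 + ((236 - 245) - 292)) = -(-803)*(-2758 + (-9 - 292)) = -(-803)*(-2758 - 301) = -(-803)*(-3059) = -1*2456377 = -2456377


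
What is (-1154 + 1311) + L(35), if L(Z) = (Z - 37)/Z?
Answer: 5493/35 ≈ 156.94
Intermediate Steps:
L(Z) = (-37 + Z)/Z
(-1154 + 1311) + L(35) = (-1154 + 1311) + (-37 + 35)/35 = 157 + (1/35)*(-2) = 157 - 2/35 = 5493/35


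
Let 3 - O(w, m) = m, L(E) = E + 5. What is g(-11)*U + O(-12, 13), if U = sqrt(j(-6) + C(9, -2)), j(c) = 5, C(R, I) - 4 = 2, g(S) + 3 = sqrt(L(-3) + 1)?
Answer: -10 - sqrt(11)*(3 - sqrt(3)) ≈ -14.205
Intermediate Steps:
L(E) = 5 + E
g(S) = -3 + sqrt(3) (g(S) = -3 + sqrt((5 - 3) + 1) = -3 + sqrt(2 + 1) = -3 + sqrt(3))
C(R, I) = 6 (C(R, I) = 4 + 2 = 6)
O(w, m) = 3 - m
U = sqrt(11) (U = sqrt(5 + 6) = sqrt(11) ≈ 3.3166)
g(-11)*U + O(-12, 13) = (-3 + sqrt(3))*sqrt(11) + (3 - 1*13) = sqrt(11)*(-3 + sqrt(3)) + (3 - 13) = sqrt(11)*(-3 + sqrt(3)) - 10 = -10 + sqrt(11)*(-3 + sqrt(3))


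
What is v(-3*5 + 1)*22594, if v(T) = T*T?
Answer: 4428424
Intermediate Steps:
v(T) = T²
v(-3*5 + 1)*22594 = (-3*5 + 1)²*22594 = (-15 + 1)²*22594 = (-14)²*22594 = 196*22594 = 4428424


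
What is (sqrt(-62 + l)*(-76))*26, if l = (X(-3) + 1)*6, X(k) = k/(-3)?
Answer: -9880*I*sqrt(2) ≈ -13972.0*I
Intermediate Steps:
X(k) = -k/3 (X(k) = k*(-1/3) = -k/3)
l = 12 (l = (-1/3*(-3) + 1)*6 = (1 + 1)*6 = 2*6 = 12)
(sqrt(-62 + l)*(-76))*26 = (sqrt(-62 + 12)*(-76))*26 = (sqrt(-50)*(-76))*26 = ((5*I*sqrt(2))*(-76))*26 = -380*I*sqrt(2)*26 = -9880*I*sqrt(2)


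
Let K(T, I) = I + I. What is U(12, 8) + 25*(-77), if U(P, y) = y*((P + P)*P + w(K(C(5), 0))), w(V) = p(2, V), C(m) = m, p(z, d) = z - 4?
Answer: 363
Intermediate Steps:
p(z, d) = -4 + z
K(T, I) = 2*I
w(V) = -2 (w(V) = -4 + 2 = -2)
U(P, y) = y*(-2 + 2*P²) (U(P, y) = y*((P + P)*P - 2) = y*((2*P)*P - 2) = y*(2*P² - 2) = y*(-2 + 2*P²))
U(12, 8) + 25*(-77) = 2*8*(-1 + 12²) + 25*(-77) = 2*8*(-1 + 144) - 1925 = 2*8*143 - 1925 = 2288 - 1925 = 363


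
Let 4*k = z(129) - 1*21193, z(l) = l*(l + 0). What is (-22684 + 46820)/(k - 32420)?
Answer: -1724/2397 ≈ -0.71923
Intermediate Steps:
z(l) = l**2 (z(l) = l*l = l**2)
k = -1138 (k = (129**2 - 1*21193)/4 = (16641 - 21193)/4 = (1/4)*(-4552) = -1138)
(-22684 + 46820)/(k - 32420) = (-22684 + 46820)/(-1138 - 32420) = 24136/(-33558) = 24136*(-1/33558) = -1724/2397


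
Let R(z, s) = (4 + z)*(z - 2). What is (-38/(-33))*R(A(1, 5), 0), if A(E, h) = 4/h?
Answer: -1824/275 ≈ -6.6327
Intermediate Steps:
R(z, s) = (-2 + z)*(4 + z) (R(z, s) = (4 + z)*(-2 + z) = (-2 + z)*(4 + z))
(-38/(-33))*R(A(1, 5), 0) = (-38/(-33))*(-8 + (4/5)**2 + 2*(4/5)) = (-1/33*(-38))*(-8 + (4*(1/5))**2 + 2*(4*(1/5))) = 38*(-8 + (4/5)**2 + 2*(4/5))/33 = 38*(-8 + 16/25 + 8/5)/33 = (38/33)*(-144/25) = -1824/275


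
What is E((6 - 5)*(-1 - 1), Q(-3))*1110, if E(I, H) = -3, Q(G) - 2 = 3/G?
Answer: -3330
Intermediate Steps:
Q(G) = 2 + 3/G
E((6 - 5)*(-1 - 1), Q(-3))*1110 = -3*1110 = -3330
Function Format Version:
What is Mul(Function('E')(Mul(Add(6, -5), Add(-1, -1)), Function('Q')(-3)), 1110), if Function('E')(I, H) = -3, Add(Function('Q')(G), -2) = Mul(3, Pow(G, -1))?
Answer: -3330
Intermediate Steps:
Function('Q')(G) = Add(2, Mul(3, Pow(G, -1)))
Mul(Function('E')(Mul(Add(6, -5), Add(-1, -1)), Function('Q')(-3)), 1110) = Mul(-3, 1110) = -3330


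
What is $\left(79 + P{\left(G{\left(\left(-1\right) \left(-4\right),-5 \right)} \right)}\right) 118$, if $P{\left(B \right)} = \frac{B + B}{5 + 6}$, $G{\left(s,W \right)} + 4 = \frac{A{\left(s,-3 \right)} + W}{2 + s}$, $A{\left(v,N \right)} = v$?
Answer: $\frac{304676}{33} \approx 9232.6$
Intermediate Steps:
$G{\left(s,W \right)} = -4 + \frac{W + s}{2 + s}$ ($G{\left(s,W \right)} = -4 + \frac{s + W}{2 + s} = -4 + \frac{W + s}{2 + s}$)
$P{\left(B \right)} = \frac{2 B}{11}$
$\left(79 + P{\left(G{\left(\left(-1\right) \left(-4\right),-5 \right)} \right)}\right) 118 = \left(79 + \frac{2 \frac{-8 - 5 - 3 \left(\left(-1\right) \left(-4\right)\right)}{2 - -4}}{11}\right) 118 = \left(79 + \frac{2 \frac{-8 - 5 - 12}{2 + 4}}{11}\right) 118 = \left(79 + \frac{2 \frac{-8 - 5 - 12}{6}}{11}\right) 118 = \left(79 + \frac{2 \cdot \frac{1}{6} \left(-25\right)}{11}\right) 118 = \left(79 + \frac{2}{11} \left(- \frac{25}{6}\right)\right) 118 = \left(79 - \frac{25}{33}\right) 118 = \frac{2582}{33} \cdot 118 = \frac{304676}{33}$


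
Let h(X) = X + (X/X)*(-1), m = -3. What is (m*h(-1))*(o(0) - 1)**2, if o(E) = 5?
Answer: 96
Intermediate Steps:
h(X) = -1 + X (h(X) = X + 1*(-1) = X - 1 = -1 + X)
(m*h(-1))*(o(0) - 1)**2 = (-3*(-1 - 1))*(5 - 1)**2 = -3*(-2)*4**2 = 6*16 = 96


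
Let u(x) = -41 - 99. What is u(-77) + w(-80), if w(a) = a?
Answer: -220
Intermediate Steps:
u(x) = -140
u(-77) + w(-80) = -140 - 80 = -220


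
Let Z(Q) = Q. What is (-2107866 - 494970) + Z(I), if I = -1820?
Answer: -2604656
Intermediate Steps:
(-2107866 - 494970) + Z(I) = (-2107866 - 494970) - 1820 = -2602836 - 1820 = -2604656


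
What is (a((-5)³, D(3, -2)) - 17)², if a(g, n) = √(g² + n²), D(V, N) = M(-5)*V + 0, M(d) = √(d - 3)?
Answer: (17 - √15553)² ≈ 11602.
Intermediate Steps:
M(d) = √(-3 + d)
D(V, N) = 2*I*V*√2 (D(V, N) = √(-3 - 5)*V + 0 = √(-8)*V + 0 = (2*I*√2)*V + 0 = 2*I*V*√2 + 0 = 2*I*V*√2)
(a((-5)³, D(3, -2)) - 17)² = (√(((-5)³)² + (2*I*3*√2)²) - 17)² = (√((-125)² + (6*I*√2)²) - 17)² = (√(15625 - 72) - 17)² = (√15553 - 17)² = (-17 + √15553)²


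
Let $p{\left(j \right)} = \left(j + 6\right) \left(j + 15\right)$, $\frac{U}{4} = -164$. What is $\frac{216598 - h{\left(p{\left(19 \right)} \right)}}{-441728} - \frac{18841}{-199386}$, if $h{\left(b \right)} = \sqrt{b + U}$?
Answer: $- \frac{8716002895}{22018594752} + \frac{\sqrt{194}}{441728} \approx -0.39582$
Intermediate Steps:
$U = -656$ ($U = 4 \left(-164\right) = -656$)
$p{\left(j \right)} = \left(6 + j\right) \left(15 + j\right)$
$h{\left(b \right)} = \sqrt{-656 + b}$ ($h{\left(b \right)} = \sqrt{b - 656} = \sqrt{-656 + b}$)
$\frac{216598 - h{\left(p{\left(19 \right)} \right)}}{-441728} - \frac{18841}{-199386} = \frac{216598 - \sqrt{-656 + \left(90 + 19^{2} + 21 \cdot 19\right)}}{-441728} - \frac{18841}{-199386} = \left(216598 - \sqrt{-656 + \left(90 + 361 + 399\right)}\right) \left(- \frac{1}{441728}\right) - - \frac{18841}{199386} = \left(216598 - \sqrt{-656 + 850}\right) \left(- \frac{1}{441728}\right) + \frac{18841}{199386} = \left(216598 - \sqrt{194}\right) \left(- \frac{1}{441728}\right) + \frac{18841}{199386} = \left(- \frac{108299}{220864} + \frac{\sqrt{194}}{441728}\right) + \frac{18841}{199386} = - \frac{8716002895}{22018594752} + \frac{\sqrt{194}}{441728}$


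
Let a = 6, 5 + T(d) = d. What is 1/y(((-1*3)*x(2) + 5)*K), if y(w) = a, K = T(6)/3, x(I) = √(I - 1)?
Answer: ⅙ ≈ 0.16667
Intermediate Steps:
T(d) = -5 + d
x(I) = √(-1 + I)
K = ⅓ (K = (-5 + 6)/3 = 1*(⅓) = ⅓ ≈ 0.33333)
y(w) = 6
1/y(((-1*3)*x(2) + 5)*K) = 1/6 = ⅙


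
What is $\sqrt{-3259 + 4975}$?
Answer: $2 \sqrt{429} \approx 41.425$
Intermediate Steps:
$\sqrt{-3259 + 4975} = \sqrt{1716} = 2 \sqrt{429}$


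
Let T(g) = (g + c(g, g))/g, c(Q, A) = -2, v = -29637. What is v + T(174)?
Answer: -2578333/87 ≈ -29636.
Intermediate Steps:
T(g) = (-2 + g)/g (T(g) = (g - 2)/g = (-2 + g)/g)
v + T(174) = -29637 + (-2 + 174)/174 = -29637 + (1/174)*172 = -29637 + 86/87 = -2578333/87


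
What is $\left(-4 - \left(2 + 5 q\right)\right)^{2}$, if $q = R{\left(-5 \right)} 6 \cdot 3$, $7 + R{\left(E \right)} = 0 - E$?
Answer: $30276$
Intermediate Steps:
$R{\left(E \right)} = -7 - E$ ($R{\left(E \right)} = -7 + \left(0 - E\right) = -7 - E$)
$q = -36$ ($q = \left(-7 - -5\right) 6 \cdot 3 = \left(-7 + 5\right) 6 \cdot 3 = \left(-2\right) 6 \cdot 3 = \left(-12\right) 3 = -36$)
$\left(-4 - \left(2 + 5 q\right)\right)^{2} = \left(-4 - -178\right)^{2} = \left(-4 + \left(-2 + 180\right)\right)^{2} = \left(-4 + 178\right)^{2} = 174^{2} = 30276$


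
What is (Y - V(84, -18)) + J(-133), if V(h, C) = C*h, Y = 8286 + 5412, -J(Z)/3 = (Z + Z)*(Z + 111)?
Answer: -2346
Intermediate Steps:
J(Z) = -6*Z*(111 + Z) (J(Z) = -3*(Z + Z)*(Z + 111) = -3*2*Z*(111 + Z) = -6*Z*(111 + Z))
Y = 13698
(Y - V(84, -18)) + J(-133) = (13698 - (-18)*84) - 6*(-133)*(111 - 133) = (13698 - 1*(-1512)) - 6*(-133)*(-22) = (13698 + 1512) - 17556 = 15210 - 17556 = -2346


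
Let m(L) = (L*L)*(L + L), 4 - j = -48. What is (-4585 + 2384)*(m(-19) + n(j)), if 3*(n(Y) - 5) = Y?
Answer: 90432487/3 ≈ 3.0144e+7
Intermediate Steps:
j = 52 (j = 4 - 1*(-48) = 4 + 48 = 52)
n(Y) = 5 + Y/3
m(L) = 2*L³ (m(L) = L²*(2*L) = 2*L³)
(-4585 + 2384)*(m(-19) + n(j)) = (-4585 + 2384)*(2*(-19)³ + (5 + (⅓)*52)) = -2201*(2*(-6859) + (5 + 52/3)) = -2201*(-13718 + 67/3) = -2201*(-41087/3) = 90432487/3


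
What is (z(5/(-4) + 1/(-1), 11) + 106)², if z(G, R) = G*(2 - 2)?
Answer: 11236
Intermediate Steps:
z(G, R) = 0 (z(G, R) = G*0 = 0)
(z(5/(-4) + 1/(-1), 11) + 106)² = (0 + 106)² = 106² = 11236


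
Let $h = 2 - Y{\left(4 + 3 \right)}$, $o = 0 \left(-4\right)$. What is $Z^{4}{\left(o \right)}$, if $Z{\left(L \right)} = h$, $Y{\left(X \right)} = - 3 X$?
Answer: $279841$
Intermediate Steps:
$o = 0$
$h = 23$ ($h = 2 - - 3 \left(4 + 3\right) = 2 - \left(-3\right) 7 = 2 - -21 = 2 + 21 = 23$)
$Z{\left(L \right)} = 23$
$Z^{4}{\left(o \right)} = 23^{4} = 279841$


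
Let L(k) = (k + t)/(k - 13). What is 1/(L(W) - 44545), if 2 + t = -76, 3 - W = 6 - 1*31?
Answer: -3/133645 ≈ -2.2448e-5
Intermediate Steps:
W = 28 (W = 3 - (6 - 1*31) = 3 - (6 - 31) = 3 - 1*(-25) = 3 + 25 = 28)
t = -78 (t = -2 - 76 = -78)
L(k) = (-78 + k)/(-13 + k) (L(k) = (k - 78)/(k - 13) = (-78 + k)/(-13 + k))
1/(L(W) - 44545) = 1/((-78 + 28)/(-13 + 28) - 44545) = 1/(-50/15 - 44545) = 1/((1/15)*(-50) - 44545) = 1/(-10/3 - 44545) = 1/(-133645/3) = -3/133645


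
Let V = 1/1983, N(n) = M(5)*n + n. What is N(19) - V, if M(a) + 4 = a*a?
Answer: 828893/1983 ≈ 418.00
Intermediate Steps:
M(a) = -4 + a**2 (M(a) = -4 + a*a = -4 + a**2)
N(n) = 22*n (N(n) = (-4 + 5**2)*n + n = (-4 + 25)*n + n = 21*n + n = 22*n)
V = 1/1983 ≈ 0.00050429
N(19) - V = 22*19 - 1*1/1983 = 418 - 1/1983 = 828893/1983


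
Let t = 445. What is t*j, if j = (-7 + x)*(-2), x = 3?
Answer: 3560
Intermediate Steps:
j = 8 (j = (-7 + 3)*(-2) = -4*(-2) = 8)
t*j = 445*8 = 3560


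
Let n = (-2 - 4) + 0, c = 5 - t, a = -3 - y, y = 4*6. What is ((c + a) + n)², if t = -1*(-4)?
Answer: 1024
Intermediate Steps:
t = 4
y = 24
a = -27 (a = -3 - 1*24 = -3 - 24 = -27)
c = 1 (c = 5 - 1*4 = 5 - 4 = 1)
n = -6 (n = -6 + 0 = -6)
((c + a) + n)² = ((1 - 27) - 6)² = (-26 - 6)² = (-32)² = 1024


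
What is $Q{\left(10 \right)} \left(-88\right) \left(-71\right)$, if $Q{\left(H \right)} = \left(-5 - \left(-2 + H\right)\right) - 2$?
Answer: $-93720$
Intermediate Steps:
$Q{\left(H \right)} = -5 - H$ ($Q{\left(H \right)} = \left(-5 - \left(-2 + H\right)\right) - 2 = \left(-3 - H\right) - 2 = -5 - H$)
$Q{\left(10 \right)} \left(-88\right) \left(-71\right) = \left(-5 - 10\right) \left(-88\right) \left(-71\right) = \left(-15\right) \left(-88\right) \left(-71\right) = 1320 \left(-71\right) = -93720$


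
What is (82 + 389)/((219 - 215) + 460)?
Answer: 471/464 ≈ 1.0151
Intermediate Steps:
(82 + 389)/((219 - 215) + 460) = 471/(4 + 460) = 471/464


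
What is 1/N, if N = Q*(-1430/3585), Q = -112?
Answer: 717/32032 ≈ 0.022384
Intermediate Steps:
N = 32032/717 (N = -(-160160)/3585 = -112*(-286/717) = 32032/717 ≈ 44.675)
1/N = 1/(32032/717) = 717/32032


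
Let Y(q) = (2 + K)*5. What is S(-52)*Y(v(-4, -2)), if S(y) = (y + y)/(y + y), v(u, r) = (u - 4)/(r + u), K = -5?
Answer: -15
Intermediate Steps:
v(u, r) = (-4 + u)/(r + u)
Y(q) = -15 (Y(q) = (2 - 5)*5 = -3*5 = -15)
S(y) = 1 (S(y) = (2*y)/((2*y)) = (2*y)*(1/(2*y)) = 1)
S(-52)*Y(v(-4, -2)) = 1*(-15) = -15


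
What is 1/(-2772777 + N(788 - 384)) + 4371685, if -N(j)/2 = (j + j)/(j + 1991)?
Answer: 29031496812732340/6640802531 ≈ 4.3717e+6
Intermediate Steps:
N(j) = -4*j/(1991 + j) (N(j) = -2*(j + j)/(j + 1991) = -2*2*j/(1991 + j) = -4*j/(1991 + j))
1/(-2772777 + N(788 - 384)) + 4371685 = 1/(-2772777 - 4*(788 - 384)/(1991 + (788 - 384))) + 4371685 = 1/(-2772777 - 4*404/(1991 + 404)) + 4371685 = 1/(-2772777 - 4*404/2395) + 4371685 = 1/(-2772777 - 4*404*1/2395) + 4371685 = 1/(-2772777 - 1616/2395) + 4371685 = 1/(-6640802531/2395) + 4371685 = -2395/6640802531 + 4371685 = 29031496812732340/6640802531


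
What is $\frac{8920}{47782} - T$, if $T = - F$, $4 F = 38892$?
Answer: $\frac{232296653}{23891} \approx 9723.2$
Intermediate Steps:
$F = 9723$ ($F = \frac{1}{4} \cdot 38892 = 9723$)
$T = -9723$ ($T = \left(-1\right) 9723 = -9723$)
$\frac{8920}{47782} - T = \frac{8920}{47782} - -9723 = 8920 \cdot \frac{1}{47782} + 9723 = \frac{4460}{23891} + 9723 = \frac{232296653}{23891}$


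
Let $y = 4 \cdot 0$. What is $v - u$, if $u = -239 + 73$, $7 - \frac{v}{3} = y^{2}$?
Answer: $187$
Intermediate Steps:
$y = 0$
$v = 21$ ($v = 21 - 3 \cdot 0^{2} = 21 - 0 = 21 + 0 = 21$)
$u = -166$
$v - u = 21 - -166 = 21 + 166 = 187$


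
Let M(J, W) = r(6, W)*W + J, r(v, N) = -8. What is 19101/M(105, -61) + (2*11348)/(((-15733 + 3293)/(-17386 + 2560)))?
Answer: 24972089721/922115 ≈ 27081.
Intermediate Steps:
M(J, W) = J - 8*W (M(J, W) = -8*W + J = J - 8*W)
19101/M(105, -61) + (2*11348)/(((-15733 + 3293)/(-17386 + 2560))) = 19101/(105 - 8*(-61)) + (2*11348)/(((-15733 + 3293)/(-17386 + 2560))) = 19101/(105 + 488) + 22696/((-12440/(-14826))) = 19101/593 + 22696/((-12440*(-1/14826))) = 19101*(1/593) + 22696/(6220/7413) = 19101/593 + 22696*(7413/6220) = 19101/593 + 42061362/1555 = 24972089721/922115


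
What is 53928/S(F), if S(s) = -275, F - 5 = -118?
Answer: -53928/275 ≈ -196.10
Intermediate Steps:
F = -113 (F = 5 - 118 = -113)
53928/S(F) = 53928/(-275) = 53928*(-1/275) = -53928/275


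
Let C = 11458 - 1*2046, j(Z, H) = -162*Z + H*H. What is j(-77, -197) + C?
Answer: 60695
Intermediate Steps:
j(Z, H) = H² - 162*Z (j(Z, H) = -162*Z + H² = H² - 162*Z)
C = 9412 (C = 11458 - 2046 = 9412)
j(-77, -197) + C = ((-197)² - 162*(-77)) + 9412 = (38809 + 12474) + 9412 = 51283 + 9412 = 60695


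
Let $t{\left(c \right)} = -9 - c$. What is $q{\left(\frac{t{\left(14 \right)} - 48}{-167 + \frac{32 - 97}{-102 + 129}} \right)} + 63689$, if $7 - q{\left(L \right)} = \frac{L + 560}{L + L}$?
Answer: $\frac{241647107}{3834} \approx 63027.0$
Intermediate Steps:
$q{\left(L \right)} = 7 - \frac{560 + L}{2 L}$ ($q{\left(L \right)} = 7 - \frac{L + 560}{L + L} = 7 - \frac{560 + L}{2 L}$)
$q{\left(\frac{t{\left(14 \right)} - 48}{-167 + \frac{32 - 97}{-102 + 129}} \right)} + 63689 = \left(\frac{13}{2} - \frac{280}{\left(\left(-9 - 14\right) - 48\right) \frac{1}{-167 + \frac{32 - 97}{-102 + 129}}}\right) + 63689 = \left(\frac{13}{2} - \frac{280}{\left(\left(-9 - 14\right) - 48\right) \frac{1}{-167 - \frac{65}{27}}}\right) + 63689 = \left(\frac{13}{2} - \frac{280}{\left(-23 - 48\right) \frac{1}{-167 - \frac{65}{27}}}\right) + 63689 = \left(\frac{13}{2} - \frac{280}{\left(-71\right) \frac{1}{-167 - \frac{65}{27}}}\right) + 63689 = \left(\frac{13}{2} - \frac{280}{\left(-71\right) \frac{1}{- \frac{4574}{27}}}\right) + 63689 = \left(\frac{13}{2} - \frac{280}{\left(-71\right) \left(- \frac{27}{4574}\right)}\right) + 63689 = \left(\frac{13}{2} - \frac{280}{\frac{1917}{4574}}\right) + 63689 = \left(\frac{13}{2} - \frac{1280720}{1917}\right) + 63689 = - \frac{2536519}{3834} + 63689 = \frac{241647107}{3834}$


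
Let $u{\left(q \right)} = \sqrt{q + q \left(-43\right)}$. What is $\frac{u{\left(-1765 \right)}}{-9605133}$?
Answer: $- \frac{\sqrt{74130}}{9605133} \approx -2.8346 \cdot 10^{-5}$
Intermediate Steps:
$u{\left(q \right)} = \sqrt{42} \sqrt{- q}$ ($u{\left(q \right)} = \sqrt{q - 43 q} = \sqrt{- 42 q} = \sqrt{42} \sqrt{- q}$)
$\frac{u{\left(-1765 \right)}}{-9605133} = \frac{\sqrt{42} \sqrt{\left(-1\right) \left(-1765\right)}}{-9605133} = \sqrt{42} \sqrt{1765} \left(- \frac{1}{9605133}\right) = \sqrt{74130} \left(- \frac{1}{9605133}\right) = - \frac{\sqrt{74130}}{9605133}$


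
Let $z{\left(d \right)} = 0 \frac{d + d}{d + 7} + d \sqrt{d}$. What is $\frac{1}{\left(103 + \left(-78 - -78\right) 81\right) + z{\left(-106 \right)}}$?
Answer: $\frac{103}{1201625} + \frac{106 i \sqrt{106}}{1201625} \approx 8.5717 \cdot 10^{-5} + 0.00090822 i$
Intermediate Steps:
$z{\left(d \right)} = d^{\frac{3}{2}}$ ($z{\left(d \right)} = 0 \frac{2 d}{7 + d} + d^{\frac{3}{2}} = 0 + d^{\frac{3}{2}} = d^{\frac{3}{2}}$)
$\frac{1}{\left(103 + \left(-78 - -78\right) 81\right) + z{\left(-106 \right)}} = \frac{1}{\left(103 + \left(-78 - -78\right) 81\right) + \left(-106\right)^{\frac{3}{2}}} = \frac{1}{\left(103 + \left(-78 + 78\right) 81\right) - 106 i \sqrt{106}} = \frac{1}{\left(103 + 0 \cdot 81\right) - 106 i \sqrt{106}} = \frac{1}{\left(103 + 0\right) - 106 i \sqrt{106}} = \frac{1}{103 - 106 i \sqrt{106}}$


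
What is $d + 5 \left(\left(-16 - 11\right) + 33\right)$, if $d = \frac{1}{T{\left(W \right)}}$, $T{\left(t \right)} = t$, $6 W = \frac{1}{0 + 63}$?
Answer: $408$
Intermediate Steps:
$W = \frac{1}{378}$ ($W = \frac{1}{6 \left(0 + 63\right)} = \frac{1}{6 \cdot 63} = \frac{1}{6} \cdot \frac{1}{63} = \frac{1}{378} \approx 0.0026455$)
$d = 378$ ($d = \frac{1}{\frac{1}{378}} = 378$)
$d + 5 \left(\left(-16 - 11\right) + 33\right) = 378 + 5 \left(\left(-16 - 11\right) + 33\right) = 378 + 5 \left(-27 + 33\right) = 378 + 5 \cdot 6 = 378 + 30 = 408$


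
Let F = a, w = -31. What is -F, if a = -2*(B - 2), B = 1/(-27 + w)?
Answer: -117/29 ≈ -4.0345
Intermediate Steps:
B = -1/58 (B = 1/(-27 - 31) = 1/(-58) = -1/58 ≈ -0.017241)
a = 117/29 (a = -2*(-1/58 - 2) = -2*(-117/58) = 117/29 ≈ 4.0345)
F = 117/29 ≈ 4.0345
-F = -1*117/29 = -117/29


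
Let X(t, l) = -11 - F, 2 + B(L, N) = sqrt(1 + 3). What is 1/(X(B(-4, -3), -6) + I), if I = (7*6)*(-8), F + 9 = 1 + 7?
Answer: -1/346 ≈ -0.0028902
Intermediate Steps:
F = -1 (F = -9 + (1 + 7) = -9 + 8 = -1)
B(L, N) = 0 (B(L, N) = -2 + sqrt(1 + 3) = -2 + sqrt(4) = -2 + 2 = 0)
X(t, l) = -10 (X(t, l) = -11 - 1*(-1) = -11 + 1 = -10)
I = -336 (I = 42*(-8) = -336)
1/(X(B(-4, -3), -6) + I) = 1/(-10 - 336) = 1/(-346) = -1/346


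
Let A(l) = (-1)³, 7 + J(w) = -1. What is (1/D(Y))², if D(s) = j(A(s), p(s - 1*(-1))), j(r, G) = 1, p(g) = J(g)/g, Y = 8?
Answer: 1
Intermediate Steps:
J(w) = -8 (J(w) = -7 - 1 = -8)
A(l) = -1
p(g) = -8/g
D(s) = 1
(1/D(Y))² = (1/1)² = 1² = 1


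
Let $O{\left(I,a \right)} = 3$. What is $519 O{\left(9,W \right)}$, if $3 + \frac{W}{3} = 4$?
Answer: $1557$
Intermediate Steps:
$W = 3$ ($W = -9 + 3 \cdot 4 = -9 + 12 = 3$)
$519 O{\left(9,W \right)} = 519 \cdot 3 = 1557$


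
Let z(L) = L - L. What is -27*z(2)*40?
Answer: 0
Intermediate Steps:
z(L) = 0
-27*z(2)*40 = -27*0*40 = 0*40 = 0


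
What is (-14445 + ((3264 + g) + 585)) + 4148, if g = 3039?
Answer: -3409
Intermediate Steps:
(-14445 + ((3264 + g) + 585)) + 4148 = (-14445 + ((3264 + 3039) + 585)) + 4148 = (-14445 + (6303 + 585)) + 4148 = (-14445 + 6888) + 4148 = -7557 + 4148 = -3409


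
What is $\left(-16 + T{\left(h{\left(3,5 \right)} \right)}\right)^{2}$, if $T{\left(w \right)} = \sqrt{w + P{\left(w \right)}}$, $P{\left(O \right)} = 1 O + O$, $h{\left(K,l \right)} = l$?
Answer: $\left(16 - \sqrt{15}\right)^{2} \approx 147.06$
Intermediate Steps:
$P{\left(O \right)} = 2 O$ ($P{\left(O \right)} = O + O = 2 O$)
$T{\left(w \right)} = \sqrt{3} \sqrt{w}$ ($T{\left(w \right)} = \sqrt{w + 2 w} = \sqrt{3 w} = \sqrt{3} \sqrt{w}$)
$\left(-16 + T{\left(h{\left(3,5 \right)} \right)}\right)^{2} = \left(-16 + \sqrt{3} \sqrt{5}\right)^{2} = \left(-16 + \sqrt{15}\right)^{2}$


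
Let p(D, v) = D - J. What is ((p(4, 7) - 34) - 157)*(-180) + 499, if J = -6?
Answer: 33079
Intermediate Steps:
p(D, v) = 6 + D (p(D, v) = D - 1*(-6) = D + 6 = 6 + D)
((p(4, 7) - 34) - 157)*(-180) + 499 = (((6 + 4) - 34) - 157)*(-180) + 499 = ((10 - 34) - 157)*(-180) + 499 = (-24 - 157)*(-180) + 499 = -181*(-180) + 499 = 32580 + 499 = 33079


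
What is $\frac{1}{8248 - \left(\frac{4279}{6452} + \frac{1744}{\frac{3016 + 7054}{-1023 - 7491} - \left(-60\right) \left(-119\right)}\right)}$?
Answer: $\frac{196140896780}{1617687935967271} \approx 0.00012125$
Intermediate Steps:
$\frac{1}{8248 - \left(\frac{4279}{6452} + \frac{1744}{\frac{3016 + 7054}{-1023 - 7491} - \left(-60\right) \left(-119\right)}\right)} = \frac{1}{8248 - \left(\frac{4279}{6452} + \frac{1744}{\frac{10070}{-8514} - 7140}\right)} = \frac{1}{8248 - \left(\frac{4279}{6452} + \frac{1744}{10070 \left(- \frac{1}{8514}\right) - 7140}\right)} = \frac{1}{8248 - \left(\frac{4279}{6452} + \frac{1744}{- \frac{5035}{4257} - 7140}\right)} = \frac{1}{8248 - \left(\frac{4279}{6452} + \frac{1744}{- \frac{30400015}{4257}}\right)} = \frac{1}{8248 - \frac{82180674169}{196140896780}} = \frac{1}{\frac{1617687935967271}{196140896780}} = \frac{196140896780}{1617687935967271}$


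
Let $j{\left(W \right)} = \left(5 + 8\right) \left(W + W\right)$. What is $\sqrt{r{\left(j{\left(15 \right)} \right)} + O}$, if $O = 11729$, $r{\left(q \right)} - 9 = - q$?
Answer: $2 \sqrt{2837} \approx 106.53$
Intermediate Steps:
$j{\left(W \right)} = 26 W$ ($j{\left(W \right)} = 13 \cdot 2 W = 26 W$)
$r{\left(q \right)} = 9 - q$
$\sqrt{r{\left(j{\left(15 \right)} \right)} + O} = \sqrt{\left(9 - 26 \cdot 15\right) + 11729} = \sqrt{\left(9 - 390\right) + 11729} = \sqrt{-381 + 11729} = \sqrt{11348} = 2 \sqrt{2837}$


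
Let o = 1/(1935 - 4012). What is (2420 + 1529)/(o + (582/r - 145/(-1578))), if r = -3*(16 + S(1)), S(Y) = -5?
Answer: -142371583134/632540707 ≈ -225.08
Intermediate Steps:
o = -1/2077 (o = 1/(-2077) = -1/2077 ≈ -0.00048146)
r = -33 (r = -3*(16 - 5) = -3*11 = -33)
(2420 + 1529)/(o + (582/r - 145/(-1578))) = (2420 + 1529)/(-1/2077 + (582/(-33) - 145/(-1578))) = 3949/(-1/2077 + (582*(-1/33) - 145*(-1/1578))) = 3949/(-1/2077 + (-194/11 + 145/1578)) = 3949/(-1/2077 - 304537/17358) = 3949/(-632540707/36052566) = 3949*(-36052566/632540707) = -142371583134/632540707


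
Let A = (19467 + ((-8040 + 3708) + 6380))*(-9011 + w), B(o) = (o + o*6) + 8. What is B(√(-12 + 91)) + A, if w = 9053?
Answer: 903638 + 7*√79 ≈ 9.0370e+5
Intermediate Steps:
B(o) = 8 + 7*o (B(o) = (o + 6*o) + 8 = 7*o + 8 = 8 + 7*o)
A = 903630 (A = (19467 + ((-8040 + 3708) + 6380))*(-9011 + 9053) = (19467 + (-4332 + 6380))*42 = (19467 + 2048)*42 = 21515*42 = 903630)
B(√(-12 + 91)) + A = (8 + 7*√(-12 + 91)) + 903630 = (8 + 7*√79) + 903630 = 903638 + 7*√79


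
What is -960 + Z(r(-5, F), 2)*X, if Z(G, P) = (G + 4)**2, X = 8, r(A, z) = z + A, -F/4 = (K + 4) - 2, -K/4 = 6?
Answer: 59592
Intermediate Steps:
K = -24 (K = -4*6 = -24)
F = 88 (F = -4*((-24 + 4) - 2) = -4*(-20 - 2) = -4*(-22) = 88)
r(A, z) = A + z
Z(G, P) = (4 + G)**2
-960 + Z(r(-5, F), 2)*X = -960 + (4 + (-5 + 88))**2*8 = -960 + (4 + 83)**2*8 = -960 + 87**2*8 = -960 + 7569*8 = -960 + 60552 = 59592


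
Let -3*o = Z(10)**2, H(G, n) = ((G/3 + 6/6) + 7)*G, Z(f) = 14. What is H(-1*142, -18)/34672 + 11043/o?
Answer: -53791592/318549 ≈ -168.86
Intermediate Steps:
H(G, n) = G*(8 + G/3) (H(G, n) = ((G*(1/3) + 6*(1/6)) + 7)*G = ((G/3 + 1) + 7)*G = ((1 + G/3) + 7)*G = (8 + G/3)*G = G*(8 + G/3))
o = -196/3 (o = -1/3*14**2 = -1/3*196 = -196/3 ≈ -65.333)
H(-1*142, -18)/34672 + 11043/o = ((-1*142)*(24 - 1*142)/3)/34672 + 11043/(-196/3) = ((1/3)*(-142)*(24 - 142))*(1/34672) + 11043*(-3/196) = ((1/3)*(-142)*(-118))*(1/34672) - 33129/196 = (16756/3)*(1/34672) - 33129/196 = 4189/26004 - 33129/196 = -53791592/318549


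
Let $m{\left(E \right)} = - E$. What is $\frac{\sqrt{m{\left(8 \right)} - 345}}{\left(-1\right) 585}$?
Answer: $- \frac{i \sqrt{353}}{585} \approx - 0.032117 i$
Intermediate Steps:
$\frac{\sqrt{m{\left(8 \right)} - 345}}{\left(-1\right) 585} = \frac{\sqrt{\left(-1\right) 8 - 345}}{\left(-1\right) 585} = \frac{\sqrt{-8 - 345}}{-585} = \sqrt{-353} \left(- \frac{1}{585}\right) = i \sqrt{353} \left(- \frac{1}{585}\right) = - \frac{i \sqrt{353}}{585}$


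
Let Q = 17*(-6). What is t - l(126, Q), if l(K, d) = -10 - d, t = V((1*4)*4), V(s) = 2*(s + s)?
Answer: -28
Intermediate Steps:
Q = -102
V(s) = 4*s (V(s) = 2*(2*s) = 4*s)
t = 64 (t = 4*((1*4)*4) = 4*(4*4) = 4*16 = 64)
t - l(126, Q) = 64 - (-10 - 1*(-102)) = 64 - (-10 + 102) = 64 - 1*92 = 64 - 92 = -28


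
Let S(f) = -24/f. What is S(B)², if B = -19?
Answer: 576/361 ≈ 1.5956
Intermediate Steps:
S(B)² = (-24/(-19))² = (-24*(-1/19))² = (24/19)² = 576/361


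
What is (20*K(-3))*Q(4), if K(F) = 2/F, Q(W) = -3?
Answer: 40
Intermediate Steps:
(20*K(-3))*Q(4) = (20*(2/(-3)))*(-3) = (20*(2*(-⅓)))*(-3) = (20*(-⅔))*(-3) = -40/3*(-3) = 40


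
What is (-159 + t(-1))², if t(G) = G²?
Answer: 24964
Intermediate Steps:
(-159 + t(-1))² = (-159 + (-1)²)² = (-159 + 1)² = (-158)² = 24964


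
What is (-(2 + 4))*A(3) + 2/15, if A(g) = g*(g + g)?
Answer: -1618/15 ≈ -107.87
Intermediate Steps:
A(g) = 2*g² (A(g) = g*(2*g) = 2*g²)
(-(2 + 4))*A(3) + 2/15 = (-(2 + 4))*(2*3²) + 2/15 = (-1*6)*(2*9) + 2*(1/15) = -6*18 + 2/15 = -108 + 2/15 = -1618/15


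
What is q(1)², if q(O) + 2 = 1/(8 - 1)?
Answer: 169/49 ≈ 3.4490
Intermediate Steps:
q(O) = -13/7 (q(O) = -2 + 1/(8 - 1) = -2 + 1/7 = -2 + ⅐ = -13/7)
q(1)² = (-13/7)² = 169/49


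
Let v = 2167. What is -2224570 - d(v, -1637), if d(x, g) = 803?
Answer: -2225373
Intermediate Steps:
-2224570 - d(v, -1637) = -2224570 - 1*803 = -2224570 - 803 = -2225373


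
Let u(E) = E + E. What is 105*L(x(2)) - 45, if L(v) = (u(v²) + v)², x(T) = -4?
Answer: 82275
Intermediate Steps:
u(E) = 2*E
L(v) = (v + 2*v²)² (L(v) = (2*v² + v)² = (v + 2*v²)²)
105*L(x(2)) - 45 = 105*((-4)²*(1 + 2*(-4))²) - 45 = 105*(16*(1 - 8)²) - 45 = 105*(16*(-7)²) - 45 = 105*(16*49) - 45 = 105*784 - 45 = 82320 - 45 = 82275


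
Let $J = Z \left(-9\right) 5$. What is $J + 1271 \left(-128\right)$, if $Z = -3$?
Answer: $-162553$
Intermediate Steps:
$J = 135$ ($J = \left(-3\right) \left(-9\right) 5 = 27 \cdot 5 = 135$)
$J + 1271 \left(-128\right) = 135 + 1271 \left(-128\right) = 135 - 162688 = -162553$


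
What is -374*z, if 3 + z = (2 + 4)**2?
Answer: -12342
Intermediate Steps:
z = 33 (z = -3 + (2 + 4)**2 = -3 + 6**2 = -3 + 36 = 33)
-374*z = -374*33 = -12342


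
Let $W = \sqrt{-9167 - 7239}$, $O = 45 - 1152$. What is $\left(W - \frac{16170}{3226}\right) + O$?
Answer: $- \frac{1793676}{1613} + i \sqrt{16406} \approx -1112.0 + 128.09 i$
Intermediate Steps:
$O = -1107$ ($O = 45 - 1152 = -1107$)
$W = i \sqrt{16406}$ ($W = \sqrt{-9167 - 7239} = \sqrt{-16406} = i \sqrt{16406} \approx 128.09 i$)
$\left(W - \frac{16170}{3226}\right) + O = \left(i \sqrt{16406} - \frac{16170}{3226}\right) - 1107 = \left(i \sqrt{16406} - \frac{8085}{1613}\right) - 1107 = \left(- \frac{8085}{1613} + i \sqrt{16406}\right) - 1107 = - \frac{1793676}{1613} + i \sqrt{16406}$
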